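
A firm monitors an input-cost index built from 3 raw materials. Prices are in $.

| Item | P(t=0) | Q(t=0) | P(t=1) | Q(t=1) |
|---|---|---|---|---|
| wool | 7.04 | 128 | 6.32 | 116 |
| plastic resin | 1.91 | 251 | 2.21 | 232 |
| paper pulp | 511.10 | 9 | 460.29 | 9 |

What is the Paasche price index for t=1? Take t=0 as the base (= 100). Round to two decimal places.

91.96

Paasche price index uses current-period quantities as weights.
ΣP(t=1)·Q(t=1) = 6.32×116 + 2.21×232 + 460.29×9 = 733.12 + 512.72 + 4142.61 = 5388.45
ΣP(t=0)·Q(t=1) = 7.04×116 + 1.91×232 + 511.10×9 = 816.64 + 443.12 + 4599.9 = 5859.66
Index = 5388.45 / 5859.66 × 100 = 91.9584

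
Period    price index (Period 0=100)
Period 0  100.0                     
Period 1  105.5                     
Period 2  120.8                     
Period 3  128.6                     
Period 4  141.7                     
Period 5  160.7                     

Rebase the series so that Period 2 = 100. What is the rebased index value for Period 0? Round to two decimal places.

Rebased(Period 0) = 100.0 / 120.8 × 100 = 82.7815

82.78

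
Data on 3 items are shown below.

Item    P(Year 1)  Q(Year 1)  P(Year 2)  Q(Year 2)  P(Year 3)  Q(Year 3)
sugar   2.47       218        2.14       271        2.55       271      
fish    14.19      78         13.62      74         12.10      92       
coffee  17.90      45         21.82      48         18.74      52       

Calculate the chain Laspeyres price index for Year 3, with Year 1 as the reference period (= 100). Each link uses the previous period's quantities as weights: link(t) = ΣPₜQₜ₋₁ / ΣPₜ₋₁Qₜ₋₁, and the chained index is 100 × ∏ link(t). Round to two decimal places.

96.65

Link Year 1→Year 2:
ΣP(Year 2)Q(Year 1) = 2.14×218 + 13.62×78 + 21.82×45 = 466.52 + 1062.36 + 981.9 = 2510.78
ΣP(Year 1)Q(Year 1) = 2.47×218 + 14.19×78 + 17.90×45 = 538.46 + 1106.82 + 805.5 = 2450.78
link = 2510.78/2450.78 = 1.024482
Link Year 2→Year 3:
ΣP(Year 3)Q(Year 2) = 2.55×271 + 12.10×74 + 18.74×48 = 691.05 + 895.4 + 899.52 = 2485.97
ΣP(Year 2)Q(Year 2) = 2.14×271 + 13.62×74 + 21.82×48 = 579.94 + 1007.88 + 1047.36 = 2635.18
link = 2485.97/2635.18 = 0.943378
Chained index = 100 × 1.024482 × 0.943378 = 96.6473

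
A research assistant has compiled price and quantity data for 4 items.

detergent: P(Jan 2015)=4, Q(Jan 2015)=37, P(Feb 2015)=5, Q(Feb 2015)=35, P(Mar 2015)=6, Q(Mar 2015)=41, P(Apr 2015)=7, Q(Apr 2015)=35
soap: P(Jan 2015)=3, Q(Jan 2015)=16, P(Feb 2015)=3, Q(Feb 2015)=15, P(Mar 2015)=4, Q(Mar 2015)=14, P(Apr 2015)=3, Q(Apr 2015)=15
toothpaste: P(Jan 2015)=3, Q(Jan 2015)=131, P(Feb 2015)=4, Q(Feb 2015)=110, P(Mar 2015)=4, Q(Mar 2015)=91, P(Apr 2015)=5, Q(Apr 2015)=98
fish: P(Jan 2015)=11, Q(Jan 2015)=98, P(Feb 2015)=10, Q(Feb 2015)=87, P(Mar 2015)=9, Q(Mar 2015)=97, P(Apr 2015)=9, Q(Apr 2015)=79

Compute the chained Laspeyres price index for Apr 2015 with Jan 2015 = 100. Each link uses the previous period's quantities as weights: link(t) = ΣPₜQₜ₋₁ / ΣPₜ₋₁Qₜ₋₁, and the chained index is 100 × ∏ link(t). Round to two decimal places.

109.48

Link Jan 2015→Feb 2015:
ΣP(Feb 2015)Q(Jan 2015) = 5×37 + 3×16 + 4×131 + 10×98 = 185 + 48 + 524 + 980 = 1737
ΣP(Jan 2015)Q(Jan 2015) = 4×37 + 3×16 + 3×131 + 11×98 = 148 + 48 + 393 + 1078 = 1667
link = 1737/1667 = 1.041992
Link Feb 2015→Mar 2015:
ΣP(Mar 2015)Q(Feb 2015) = 6×35 + 4×15 + 4×110 + 9×87 = 210 + 60 + 440 + 783 = 1493
ΣP(Feb 2015)Q(Feb 2015) = 5×35 + 3×15 + 4×110 + 10×87 = 175 + 45 + 440 + 870 = 1530
link = 1493/1530 = 0.975817
Link Mar 2015→Apr 2015:
ΣP(Apr 2015)Q(Mar 2015) = 7×41 + 3×14 + 5×91 + 9×97 = 287 + 42 + 455 + 873 = 1657
ΣP(Mar 2015)Q(Mar 2015) = 6×41 + 4×14 + 4×91 + 9×97 = 246 + 56 + 364 + 873 = 1539
link = 1657/1539 = 1.076673
Chained index = 100 × 1.041992 × 0.975817 × 1.076673 = 109.4754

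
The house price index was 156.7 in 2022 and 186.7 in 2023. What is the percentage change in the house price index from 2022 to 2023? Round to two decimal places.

Change = (186.7 − 156.7) / 156.7 × 100
       = 30.0 / 156.7 × 100 = 19.1449%

19.14%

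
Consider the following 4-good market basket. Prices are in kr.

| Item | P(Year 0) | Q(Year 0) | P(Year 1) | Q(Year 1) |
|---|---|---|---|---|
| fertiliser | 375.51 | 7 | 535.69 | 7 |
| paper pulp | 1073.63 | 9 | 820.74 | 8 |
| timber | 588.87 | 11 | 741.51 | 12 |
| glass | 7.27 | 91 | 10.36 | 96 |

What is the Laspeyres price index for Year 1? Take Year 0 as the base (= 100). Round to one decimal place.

Laspeyres price index uses base-period quantities as weights.
ΣP(Year 1)·Q(Year 0) = 535.69×7 + 820.74×9 + 741.51×11 + 10.36×91 = 3749.83 + 7386.66 + 8156.61 + 942.76 = 20235.86
ΣP(Year 0)·Q(Year 0) = 375.51×7 + 1073.63×9 + 588.87×11 + 7.27×91 = 2628.57 + 9662.67 + 6477.57 + 661.57 = 19430.38
Index = 20235.86 / 19430.38 × 100 = 104.1455

104.1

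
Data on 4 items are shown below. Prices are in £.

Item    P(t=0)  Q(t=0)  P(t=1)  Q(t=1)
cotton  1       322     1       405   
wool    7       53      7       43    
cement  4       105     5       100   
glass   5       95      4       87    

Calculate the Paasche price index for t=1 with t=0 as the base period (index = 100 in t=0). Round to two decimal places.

Paasche price index uses current-period quantities as weights.
ΣP(t=1)·Q(t=1) = 1×405 + 7×43 + 5×100 + 4×87 = 405 + 301 + 500 + 348 = 1554
ΣP(t=0)·Q(t=1) = 1×405 + 7×43 + 4×100 + 5×87 = 405 + 301 + 400 + 435 = 1541
Index = 1554 / 1541 × 100 = 100.8436

100.84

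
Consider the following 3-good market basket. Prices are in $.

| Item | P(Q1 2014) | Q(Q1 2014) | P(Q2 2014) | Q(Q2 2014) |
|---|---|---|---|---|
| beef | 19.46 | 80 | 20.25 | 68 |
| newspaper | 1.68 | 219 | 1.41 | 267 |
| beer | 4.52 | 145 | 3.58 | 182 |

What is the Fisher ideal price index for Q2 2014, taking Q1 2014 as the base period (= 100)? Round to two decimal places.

Laspeyres component (base-period weights):
ΣP(Q2 2014)Q(Q1 2014) = 20.25×80 + 1.41×219 + 3.58×145 = 1620 + 308.79 + 519.1 = 2447.89
ΣP(Q1 2014)Q(Q1 2014) = 19.46×80 + 1.68×219 + 4.52×145 = 1556.8 + 367.92 + 655.4 = 2580.12
L = 2447.89 / 2580.12 × 100 = 94.8750
Paasche component (current-period weights):
ΣP(Q2 2014)Q(Q2 2014) = 20.25×68 + 1.41×267 + 3.58×182 = 1377 + 376.47 + 651.56 = 2405.03
ΣP(Q1 2014)Q(Q2 2014) = 19.46×68 + 1.68×267 + 4.52×182 = 1323.28 + 448.56 + 822.64 = 2594.48
P = 2405.03 / 2594.48 × 100 = 92.6980
Fisher = √(L × P) = √(94.8750 × 92.6980) = 93.7802

93.78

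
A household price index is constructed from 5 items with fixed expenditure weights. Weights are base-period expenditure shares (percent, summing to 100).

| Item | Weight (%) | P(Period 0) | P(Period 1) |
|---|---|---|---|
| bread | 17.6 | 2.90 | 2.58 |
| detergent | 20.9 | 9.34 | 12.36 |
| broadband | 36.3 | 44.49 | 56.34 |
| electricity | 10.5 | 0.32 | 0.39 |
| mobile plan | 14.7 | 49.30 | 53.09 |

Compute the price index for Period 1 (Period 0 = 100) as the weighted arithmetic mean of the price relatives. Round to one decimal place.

117.9

bread: 17.6 × (2.58/2.90) = 17.6 × 0.889655 = 15.6579
detergent: 20.9 × (12.36/9.34) = 20.9 × 1.323340 = 27.6578
broadband: 36.3 × (56.34/44.49) = 36.3 × 1.266352 = 45.9686
electricity: 10.5 × (0.39/0.32) = 10.5 × 1.218750 = 12.7969
mobile plan: 14.7 × (53.09/49.30) = 14.7 × 1.076876 = 15.8301
Index = Σ wᵢ·(p₁ᵢ/p₀ᵢ) = 15.6579 + 27.6578 + 45.9686 + 12.7969 + 15.8301 = 117.9113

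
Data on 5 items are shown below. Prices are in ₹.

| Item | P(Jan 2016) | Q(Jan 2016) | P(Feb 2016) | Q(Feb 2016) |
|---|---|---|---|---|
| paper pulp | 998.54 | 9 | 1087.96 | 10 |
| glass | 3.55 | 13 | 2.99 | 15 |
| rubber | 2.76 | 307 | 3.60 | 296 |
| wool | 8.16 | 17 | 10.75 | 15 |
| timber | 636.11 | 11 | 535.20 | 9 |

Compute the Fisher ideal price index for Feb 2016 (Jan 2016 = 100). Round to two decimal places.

100.76

Laspeyres component (base-period weights):
ΣP(Feb 2016)Q(Jan 2016) = 1087.96×9 + 2.99×13 + 3.60×307 + 10.75×17 + 535.20×11 = 9791.64 + 38.87 + 1105.2 + 182.75 + 5887.2 = 17005.66
ΣP(Jan 2016)Q(Jan 2016) = 998.54×9 + 3.55×13 + 2.76×307 + 8.16×17 + 636.11×11 = 8986.86 + 46.15 + 847.32 + 138.72 + 6997.21 = 17016.26
L = 17005.66 / 17016.26 × 100 = 99.9377
Paasche component (current-period weights):
ΣP(Feb 2016)Q(Feb 2016) = 1087.96×10 + 2.99×15 + 3.60×296 + 10.75×15 + 535.20×9 = 10879.6 + 44.85 + 1065.6 + 161.25 + 4816.8 = 16968.1
ΣP(Jan 2016)Q(Feb 2016) = 998.54×10 + 3.55×15 + 2.76×296 + 8.16×15 + 636.11×9 = 9985.4 + 53.25 + 816.96 + 122.4 + 5724.99 = 16703
P = 16968.1 / 16703 × 100 = 101.5871
Fisher = √(L × P) = √(99.9377 × 101.5871) = 100.7590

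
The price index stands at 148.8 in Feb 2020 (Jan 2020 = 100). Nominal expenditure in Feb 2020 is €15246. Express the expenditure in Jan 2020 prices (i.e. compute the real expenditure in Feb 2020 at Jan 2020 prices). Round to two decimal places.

Real = Nominal ÷ (Index/100) = 15246 ÷ (148.8/100)
     = 15246 ÷ 1.488 = 10245.9677

10245.97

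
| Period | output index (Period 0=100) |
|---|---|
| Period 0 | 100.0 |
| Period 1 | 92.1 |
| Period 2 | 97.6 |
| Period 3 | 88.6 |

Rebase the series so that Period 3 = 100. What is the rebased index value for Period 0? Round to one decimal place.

Rebased(Period 0) = 100.0 / 88.6 × 100 = 112.8668

112.9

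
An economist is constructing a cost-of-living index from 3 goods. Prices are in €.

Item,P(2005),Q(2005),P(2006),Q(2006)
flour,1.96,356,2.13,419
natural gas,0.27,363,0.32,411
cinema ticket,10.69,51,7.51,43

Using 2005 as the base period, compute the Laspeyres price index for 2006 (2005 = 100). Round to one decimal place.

Laspeyres price index uses base-period quantities as weights.
ΣP(2006)·Q(2005) = 2.13×356 + 0.32×363 + 7.51×51 = 758.28 + 116.16 + 383.01 = 1257.45
ΣP(2005)·Q(2005) = 1.96×356 + 0.27×363 + 10.69×51 = 697.76 + 98.01 + 545.19 = 1340.96
Index = 1257.45 / 1340.96 × 100 = 93.7724

93.8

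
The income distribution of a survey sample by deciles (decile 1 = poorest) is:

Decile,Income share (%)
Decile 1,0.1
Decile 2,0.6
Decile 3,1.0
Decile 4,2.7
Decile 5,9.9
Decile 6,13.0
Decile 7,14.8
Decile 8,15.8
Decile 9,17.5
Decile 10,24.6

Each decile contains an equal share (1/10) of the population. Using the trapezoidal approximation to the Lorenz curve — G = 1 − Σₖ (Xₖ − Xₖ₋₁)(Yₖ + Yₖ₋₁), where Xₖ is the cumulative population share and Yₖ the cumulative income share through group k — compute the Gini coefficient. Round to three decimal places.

Cumulative income shares Yₖ: 0.0010, 0.0070, 0.0170, 0.0440, 0.1430, 0.2730, 0.4210, 0.5790, 0.7540, 1.0000
Σ (Xₖ−Xₖ₋₁)(Yₖ+Yₖ₋₁) = (1/10)(0.0010+0.0000) + (1/10)(0.0070+0.0010) + (1/10)(0.0170+0.0070) + (1/10)(0.0440+0.0170) + (1/10)(0.1430+0.0440) + (1/10)(0.2730+0.1430) + (1/10)(0.4210+0.2730) + (1/10)(0.5790+0.4210) + (1/10)(0.7540+0.5790) + (1/10)(1.0000+0.7540)
  = 0.0001 + 0.0008 + 0.0024 + 0.0061 + 0.0187 + 0.0416 + 0.0694 + 0.1000 + 0.1333 + 0.1754 = 0.5478
G = 1 − 0.5478 = 0.4522

0.452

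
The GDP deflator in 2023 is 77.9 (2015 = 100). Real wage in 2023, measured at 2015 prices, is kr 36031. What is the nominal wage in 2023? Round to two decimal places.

Nominal = Real × (Index/100) = 36031 × (77.9/100)
        = 36031 × 0.779 = 28068.1490

28068.15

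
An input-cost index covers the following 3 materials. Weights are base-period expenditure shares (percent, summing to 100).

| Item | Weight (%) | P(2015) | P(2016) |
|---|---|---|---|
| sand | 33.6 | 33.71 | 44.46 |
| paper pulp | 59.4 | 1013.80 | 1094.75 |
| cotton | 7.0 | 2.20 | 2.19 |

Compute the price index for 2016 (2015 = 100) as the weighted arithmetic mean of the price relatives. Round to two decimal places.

sand: 33.6 × (44.46/33.71) = 33.6 × 1.318896 = 44.3149
paper pulp: 59.4 × (1094.75/1013.80) = 59.4 × 1.079848 = 64.1430
cotton: 7.0 × (2.19/2.20) = 7.0 × 0.995455 = 6.9682
Index = Σ wᵢ·(p₁ᵢ/p₀ᵢ) = 44.3149 + 64.1430 + 6.9682 = 115.4261

115.43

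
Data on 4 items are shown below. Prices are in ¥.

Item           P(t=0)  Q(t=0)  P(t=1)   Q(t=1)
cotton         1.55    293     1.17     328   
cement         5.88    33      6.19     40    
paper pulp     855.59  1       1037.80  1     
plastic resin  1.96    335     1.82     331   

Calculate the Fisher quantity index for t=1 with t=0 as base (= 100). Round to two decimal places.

Laspeyres component (base-period weights):
ΣP(t=0)Q(t=1) = 1.55×328 + 5.88×40 + 855.59×1 + 1.96×331 = 508.4 + 235.2 + 855.59 + 648.76 = 2247.95
ΣP(t=0)Q(t=0) = 1.55×293 + 5.88×33 + 855.59×1 + 1.96×335 = 454.15 + 194.04 + 855.59 + 656.6 = 2160.38
L = 2247.95 / 2160.38 × 100 = 104.0535
Paasche component (current-period weights):
ΣP(t=1)Q(t=1) = 1.17×328 + 6.19×40 + 1037.80×1 + 1.82×331 = 383.76 + 247.6 + 1037.8 + 602.42 = 2271.58
ΣP(t=1)Q(t=0) = 1.17×293 + 6.19×33 + 1037.80×1 + 1.82×335 = 342.81 + 204.27 + 1037.8 + 609.7 = 2194.58
P = 2271.58 / 2194.58 × 100 = 103.5086
Fisher = √(L × P) = √(104.0535 × 103.5086) = 103.7807

103.78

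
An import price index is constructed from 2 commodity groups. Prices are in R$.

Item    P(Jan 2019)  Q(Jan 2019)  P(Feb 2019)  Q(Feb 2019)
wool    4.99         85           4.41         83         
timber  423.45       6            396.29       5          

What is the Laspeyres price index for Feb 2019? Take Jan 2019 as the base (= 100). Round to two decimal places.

92.84

Laspeyres price index uses base-period quantities as weights.
ΣP(Feb 2019)·Q(Jan 2019) = 4.41×85 + 396.29×6 = 374.85 + 2377.74 = 2752.59
ΣP(Jan 2019)·Q(Jan 2019) = 4.99×85 + 423.45×6 = 424.15 + 2540.7 = 2964.85
Index = 2752.59 / 2964.85 × 100 = 92.8408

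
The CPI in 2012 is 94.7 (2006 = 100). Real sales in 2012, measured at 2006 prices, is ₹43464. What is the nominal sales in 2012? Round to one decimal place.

41160.4

Nominal = Real × (Index/100) = 43464 × (94.7/100)
        = 43464 × 0.947 = 41160.4080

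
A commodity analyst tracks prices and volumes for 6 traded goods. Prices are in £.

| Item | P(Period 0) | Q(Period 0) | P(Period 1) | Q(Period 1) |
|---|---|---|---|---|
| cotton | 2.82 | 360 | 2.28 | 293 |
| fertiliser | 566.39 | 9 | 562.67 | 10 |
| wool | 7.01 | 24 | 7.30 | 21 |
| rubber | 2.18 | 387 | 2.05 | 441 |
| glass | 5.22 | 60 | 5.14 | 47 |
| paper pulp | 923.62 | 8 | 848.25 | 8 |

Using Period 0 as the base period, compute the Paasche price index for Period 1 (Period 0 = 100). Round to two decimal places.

Paasche price index uses current-period quantities as weights.
ΣP(Period 1)·Q(Period 1) = 2.28×293 + 562.67×10 + 7.30×21 + 2.05×441 + 5.14×47 + 848.25×8 = 668.04 + 5626.7 + 153.3 + 904.05 + 241.58 + 6786 = 14379.67
ΣP(Period 0)·Q(Period 1) = 2.82×293 + 566.39×10 + 7.01×21 + 2.18×441 + 5.22×47 + 923.62×8 = 826.26 + 5663.9 + 147.21 + 961.38 + 245.34 + 7388.96 = 15233.05
Index = 14379.67 / 15233.05 × 100 = 94.3978

94.40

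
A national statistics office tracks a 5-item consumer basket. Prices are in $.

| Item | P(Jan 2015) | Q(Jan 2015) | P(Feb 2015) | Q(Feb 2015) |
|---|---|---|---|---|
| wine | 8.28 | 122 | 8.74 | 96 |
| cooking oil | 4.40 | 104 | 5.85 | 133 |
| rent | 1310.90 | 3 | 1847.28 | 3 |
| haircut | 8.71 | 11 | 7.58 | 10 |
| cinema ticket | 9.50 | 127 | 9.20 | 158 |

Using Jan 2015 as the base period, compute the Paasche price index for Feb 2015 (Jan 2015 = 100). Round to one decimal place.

125.9

Paasche price index uses current-period quantities as weights.
ΣP(Feb 2015)·Q(Feb 2015) = 8.74×96 + 5.85×133 + 1847.28×3 + 7.58×10 + 9.20×158 = 839.04 + 778.05 + 5541.84 + 75.8 + 1453.6 = 8688.33
ΣP(Jan 2015)·Q(Feb 2015) = 8.28×96 + 4.40×133 + 1310.90×3 + 8.71×10 + 9.50×158 = 794.88 + 585.2 + 3932.7 + 87.1 + 1501 = 6900.88
Index = 8688.33 / 6900.88 × 100 = 125.9018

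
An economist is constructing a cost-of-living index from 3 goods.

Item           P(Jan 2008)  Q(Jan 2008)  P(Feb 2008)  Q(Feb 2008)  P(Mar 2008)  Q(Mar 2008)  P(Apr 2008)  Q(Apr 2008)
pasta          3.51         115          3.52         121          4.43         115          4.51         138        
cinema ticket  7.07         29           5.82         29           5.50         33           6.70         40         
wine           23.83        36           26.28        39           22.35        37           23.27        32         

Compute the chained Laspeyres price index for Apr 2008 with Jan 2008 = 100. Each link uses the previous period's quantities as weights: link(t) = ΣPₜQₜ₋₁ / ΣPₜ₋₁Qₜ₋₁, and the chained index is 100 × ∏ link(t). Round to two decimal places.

105.74

Link Jan 2008→Feb 2008:
ΣP(Feb 2008)Q(Jan 2008) = 3.52×115 + 5.82×29 + 26.28×36 = 404.8 + 168.78 + 946.08 = 1519.66
ΣP(Jan 2008)Q(Jan 2008) = 3.51×115 + 7.07×29 + 23.83×36 = 403.65 + 205.03 + 857.88 = 1466.56
link = 1519.66/1466.56 = 1.036207
Link Feb 2008→Mar 2008:
ΣP(Mar 2008)Q(Feb 2008) = 4.43×121 + 5.50×29 + 22.35×39 = 536.03 + 159.5 + 871.65 = 1567.18
ΣP(Feb 2008)Q(Feb 2008) = 3.52×121 + 5.82×29 + 26.28×39 = 425.92 + 168.78 + 1024.92 = 1619.62
link = 1567.18/1619.62 = 0.967622
Link Mar 2008→Apr 2008:
ΣP(Apr 2008)Q(Mar 2008) = 4.51×115 + 6.70×33 + 23.27×37 = 518.65 + 221.1 + 860.99 = 1600.74
ΣP(Mar 2008)Q(Mar 2008) = 4.43×115 + 5.50×33 + 22.35×37 = 509.45 + 181.5 + 826.95 = 1517.9
link = 1600.74/1517.9 = 1.054575
Chained index = 100 × 1.036207 × 0.967622 × 1.054575 = 105.7377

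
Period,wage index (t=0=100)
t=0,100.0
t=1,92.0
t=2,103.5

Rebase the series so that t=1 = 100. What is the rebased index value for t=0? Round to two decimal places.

108.70

Rebased(t=0) = 100.0 / 92.0 × 100 = 108.6957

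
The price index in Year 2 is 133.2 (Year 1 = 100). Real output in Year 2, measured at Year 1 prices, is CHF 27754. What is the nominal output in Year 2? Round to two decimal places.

36968.33

Nominal = Real × (Index/100) = 27754 × (133.2/100)
        = 27754 × 1.332 = 36968.3280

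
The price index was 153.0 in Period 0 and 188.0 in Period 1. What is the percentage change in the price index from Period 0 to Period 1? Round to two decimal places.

Change = (188.0 − 153.0) / 153.0 × 100
       = 35.0 / 153.0 × 100 = 22.8758%

22.88%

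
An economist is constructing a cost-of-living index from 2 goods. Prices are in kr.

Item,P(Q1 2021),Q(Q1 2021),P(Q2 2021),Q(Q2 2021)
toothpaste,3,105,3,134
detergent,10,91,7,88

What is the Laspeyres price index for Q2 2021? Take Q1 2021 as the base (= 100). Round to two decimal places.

77.71

Laspeyres price index uses base-period quantities as weights.
ΣP(Q2 2021)·Q(Q1 2021) = 3×105 + 7×91 = 315 + 637 = 952
ΣP(Q1 2021)·Q(Q1 2021) = 3×105 + 10×91 = 315 + 910 = 1225
Index = 952 / 1225 × 100 = 77.7143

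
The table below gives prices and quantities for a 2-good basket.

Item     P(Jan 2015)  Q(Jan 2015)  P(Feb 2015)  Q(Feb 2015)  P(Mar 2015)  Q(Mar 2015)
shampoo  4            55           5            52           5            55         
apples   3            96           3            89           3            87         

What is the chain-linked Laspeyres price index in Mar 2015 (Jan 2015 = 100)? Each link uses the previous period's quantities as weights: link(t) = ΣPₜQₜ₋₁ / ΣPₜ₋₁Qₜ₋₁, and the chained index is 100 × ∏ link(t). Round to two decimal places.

110.83

Link Jan 2015→Feb 2015:
ΣP(Feb 2015)Q(Jan 2015) = 5×55 + 3×96 = 275 + 288 = 563
ΣP(Jan 2015)Q(Jan 2015) = 4×55 + 3×96 = 220 + 288 = 508
link = 563/508 = 1.108268
Link Feb 2015→Mar 2015:
ΣP(Mar 2015)Q(Feb 2015) = 5×52 + 3×89 = 260 + 267 = 527
ΣP(Feb 2015)Q(Feb 2015) = 5×52 + 3×89 = 260 + 267 = 527
link = 527/527 = 1.000000
Chained index = 100 × 1.108268 × 1.000000 = 110.8268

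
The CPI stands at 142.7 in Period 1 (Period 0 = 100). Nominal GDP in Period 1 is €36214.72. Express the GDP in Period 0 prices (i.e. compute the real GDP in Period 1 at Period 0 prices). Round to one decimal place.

Real = Nominal ÷ (Index/100) = 36214.72 ÷ (142.7/100)
     = 36214.72 ÷ 1.427 = 25378.2200

25378.2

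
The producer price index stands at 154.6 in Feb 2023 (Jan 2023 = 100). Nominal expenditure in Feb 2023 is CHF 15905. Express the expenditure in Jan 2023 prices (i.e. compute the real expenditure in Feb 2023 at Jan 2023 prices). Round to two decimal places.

10287.84

Real = Nominal ÷ (Index/100) = 15905 ÷ (154.6/100)
     = 15905 ÷ 1.546 = 10287.8396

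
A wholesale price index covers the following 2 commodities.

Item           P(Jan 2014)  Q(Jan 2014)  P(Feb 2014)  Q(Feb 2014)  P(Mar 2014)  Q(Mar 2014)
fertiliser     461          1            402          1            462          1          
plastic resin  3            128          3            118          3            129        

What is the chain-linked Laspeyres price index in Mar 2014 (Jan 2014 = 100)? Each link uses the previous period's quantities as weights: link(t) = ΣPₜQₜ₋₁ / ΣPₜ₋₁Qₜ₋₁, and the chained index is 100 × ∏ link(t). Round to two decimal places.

100.40

Link Jan 2014→Feb 2014:
ΣP(Feb 2014)Q(Jan 2014) = 402×1 + 3×128 = 402 + 384 = 786
ΣP(Jan 2014)Q(Jan 2014) = 461×1 + 3×128 = 461 + 384 = 845
link = 786/845 = 0.930178
Link Feb 2014→Mar 2014:
ΣP(Mar 2014)Q(Feb 2014) = 462×1 + 3×118 = 462 + 354 = 816
ΣP(Feb 2014)Q(Feb 2014) = 402×1 + 3×118 = 402 + 354 = 756
link = 816/756 = 1.079365
Chained index = 100 × 0.930178 × 1.079365 = 100.4001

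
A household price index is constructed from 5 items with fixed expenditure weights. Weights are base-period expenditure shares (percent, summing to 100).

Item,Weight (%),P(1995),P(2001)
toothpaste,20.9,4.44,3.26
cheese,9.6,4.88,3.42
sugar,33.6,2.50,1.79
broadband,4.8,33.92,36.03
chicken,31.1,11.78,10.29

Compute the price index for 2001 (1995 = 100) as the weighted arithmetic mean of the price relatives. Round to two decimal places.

toothpaste: 20.9 × (3.26/4.44) = 20.9 × 0.734234 = 15.3455
cheese: 9.6 × (3.42/4.88) = 9.6 × 0.700820 = 6.7279
sugar: 33.6 × (1.79/2.50) = 33.6 × 0.716000 = 24.0576
broadband: 4.8 × (36.03/33.92) = 4.8 × 1.062205 = 5.0986
chicken: 31.1 × (10.29/11.78) = 31.1 × 0.873514 = 27.1663
Index = Σ wᵢ·(p₁ᵢ/p₀ᵢ) = 15.3455 + 6.7279 + 24.0576 + 5.0986 + 27.1663 = 78.3958

78.40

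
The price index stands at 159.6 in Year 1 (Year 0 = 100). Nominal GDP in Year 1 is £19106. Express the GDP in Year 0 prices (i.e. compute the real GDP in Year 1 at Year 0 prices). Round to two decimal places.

11971.18

Real = Nominal ÷ (Index/100) = 19106 ÷ (159.6/100)
     = 19106 ÷ 1.596 = 11971.1779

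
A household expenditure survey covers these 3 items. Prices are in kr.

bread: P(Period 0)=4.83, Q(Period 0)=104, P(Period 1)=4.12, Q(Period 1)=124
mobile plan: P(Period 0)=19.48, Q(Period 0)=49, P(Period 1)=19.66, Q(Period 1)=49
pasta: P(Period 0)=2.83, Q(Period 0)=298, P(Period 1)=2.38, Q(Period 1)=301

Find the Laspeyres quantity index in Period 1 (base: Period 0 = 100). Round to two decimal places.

Laspeyres quantity index uses base-period prices as weights.
ΣP(Period 0)·Q(Period 1) = 4.83×124 + 19.48×49 + 2.83×301 = 598.92 + 954.52 + 851.83 = 2405.27
ΣP(Period 0)·Q(Period 0) = 4.83×104 + 19.48×49 + 2.83×298 = 502.32 + 954.52 + 843.34 = 2300.18
Index = 2405.27 / 2300.18 × 100 = 104.5688

104.57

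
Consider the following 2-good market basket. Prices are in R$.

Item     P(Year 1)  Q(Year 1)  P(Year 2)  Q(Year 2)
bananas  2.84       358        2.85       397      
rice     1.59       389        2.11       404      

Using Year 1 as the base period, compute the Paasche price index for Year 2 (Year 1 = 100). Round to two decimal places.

Paasche price index uses current-period quantities as weights.
ΣP(Year 2)·Q(Year 2) = 2.85×397 + 2.11×404 = 1131.45 + 852.44 = 1983.89
ΣP(Year 1)·Q(Year 2) = 2.84×397 + 1.59×404 = 1127.48 + 642.36 = 1769.84
Index = 1983.89 / 1769.84 × 100 = 112.0943

112.09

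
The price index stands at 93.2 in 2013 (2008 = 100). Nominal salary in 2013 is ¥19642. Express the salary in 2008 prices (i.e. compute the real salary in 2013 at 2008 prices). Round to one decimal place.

Real = Nominal ÷ (Index/100) = 19642 ÷ (93.2/100)
     = 19642 ÷ 0.932 = 21075.1073

21075.1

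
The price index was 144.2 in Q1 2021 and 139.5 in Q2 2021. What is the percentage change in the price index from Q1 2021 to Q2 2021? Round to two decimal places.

Change = (139.5 − 144.2) / 144.2 × 100
       = -4.7 / 144.2 × 100 = -3.2594%

-3.26%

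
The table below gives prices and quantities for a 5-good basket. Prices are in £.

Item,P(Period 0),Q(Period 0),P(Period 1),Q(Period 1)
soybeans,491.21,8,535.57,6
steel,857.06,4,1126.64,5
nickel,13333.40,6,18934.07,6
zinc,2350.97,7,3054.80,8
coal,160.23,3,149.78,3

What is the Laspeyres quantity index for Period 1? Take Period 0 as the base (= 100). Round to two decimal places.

102.13

Laspeyres quantity index uses base-period prices as weights.
ΣP(Period 0)·Q(Period 1) = 491.21×6 + 857.06×5 + 13333.40×6 + 2350.97×8 + 160.23×3 = 2947.26 + 4285.3 + 80000.4 + 18807.76 + 480.69 = 106521.41
ΣP(Period 0)·Q(Period 0) = 491.21×8 + 857.06×4 + 13333.40×6 + 2350.97×7 + 160.23×3 = 3929.68 + 3428.24 + 80000.4 + 16456.79 + 480.69 = 104295.8
Index = 106521.41 / 104295.8 × 100 = 102.1339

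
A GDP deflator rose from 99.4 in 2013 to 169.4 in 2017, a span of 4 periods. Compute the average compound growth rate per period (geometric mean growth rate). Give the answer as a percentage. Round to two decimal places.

Growth factor = (169.4/99.4)^(1/4) = (1.704225)^(1/4) = 1.142567
Growth rate = 1.142567 − 1 = 0.142567 = 14.2567%

14.26%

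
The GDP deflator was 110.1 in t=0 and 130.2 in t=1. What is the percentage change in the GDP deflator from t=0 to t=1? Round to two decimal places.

Change = (130.2 − 110.1) / 110.1 × 100
       = 20.1 / 110.1 × 100 = 18.2561%

18.26%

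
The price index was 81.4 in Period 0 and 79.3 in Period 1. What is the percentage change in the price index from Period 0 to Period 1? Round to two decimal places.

Change = (79.3 − 81.4) / 81.4 × 100
       = -2.1 / 81.4 × 100 = -2.5799%

-2.58%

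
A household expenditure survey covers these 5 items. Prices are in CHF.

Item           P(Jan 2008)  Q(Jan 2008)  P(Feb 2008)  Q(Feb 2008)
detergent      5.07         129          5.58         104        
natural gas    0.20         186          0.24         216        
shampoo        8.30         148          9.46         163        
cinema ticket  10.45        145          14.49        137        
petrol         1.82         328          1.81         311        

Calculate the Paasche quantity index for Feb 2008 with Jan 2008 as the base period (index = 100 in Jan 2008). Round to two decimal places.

97.18

Paasche quantity index uses current-period prices as weights.
ΣP(Feb 2008)·Q(Feb 2008) = 5.58×104 + 0.24×216 + 9.46×163 + 14.49×137 + 1.81×311 = 580.32 + 51.84 + 1541.98 + 1985.13 + 562.91 = 4722.18
ΣP(Feb 2008)·Q(Jan 2008) = 5.58×129 + 0.24×186 + 9.46×148 + 14.49×145 + 1.81×328 = 719.82 + 44.64 + 1400.08 + 2101.05 + 593.68 = 4859.27
Index = 4722.18 / 4859.27 × 100 = 97.1788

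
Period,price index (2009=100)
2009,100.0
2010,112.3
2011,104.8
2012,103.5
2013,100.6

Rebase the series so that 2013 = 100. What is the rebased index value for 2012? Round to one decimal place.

102.9

Rebased(2012) = 103.5 / 100.6 × 100 = 102.8827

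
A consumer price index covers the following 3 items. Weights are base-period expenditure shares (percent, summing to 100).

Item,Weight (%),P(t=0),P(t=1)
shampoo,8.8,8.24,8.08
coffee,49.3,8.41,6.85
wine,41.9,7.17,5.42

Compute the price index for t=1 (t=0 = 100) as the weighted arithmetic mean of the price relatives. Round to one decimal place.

shampoo: 8.8 × (8.08/8.24) = 8.8 × 0.980583 = 8.6291
coffee: 49.3 × (6.85/8.41) = 49.3 × 0.814507 = 40.1552
wine: 41.9 × (5.42/7.17) = 41.9 × 0.755927 = 31.6734
Index = Σ wᵢ·(p₁ᵢ/p₀ᵢ) = 8.6291 + 40.1552 + 31.6734 = 80.4577

80.5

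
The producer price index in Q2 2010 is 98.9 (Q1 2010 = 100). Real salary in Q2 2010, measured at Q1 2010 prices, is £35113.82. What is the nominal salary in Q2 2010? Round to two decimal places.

Nominal = Real × (Index/100) = 35113.82 × (98.9/100)
        = 35113.82 × 0.989 = 34727.5680

34727.57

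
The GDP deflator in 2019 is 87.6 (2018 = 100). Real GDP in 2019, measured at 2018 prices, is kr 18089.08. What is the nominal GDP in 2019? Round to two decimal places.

Nominal = Real × (Index/100) = 18089.08 × (87.6/100)
        = 18089.08 × 0.876 = 15846.0341

15846.03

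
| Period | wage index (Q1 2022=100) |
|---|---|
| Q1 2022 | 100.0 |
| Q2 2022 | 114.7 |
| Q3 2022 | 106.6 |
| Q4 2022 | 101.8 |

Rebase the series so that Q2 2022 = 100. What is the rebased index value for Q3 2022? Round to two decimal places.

Rebased(Q3 2022) = 106.6 / 114.7 × 100 = 92.9381

92.94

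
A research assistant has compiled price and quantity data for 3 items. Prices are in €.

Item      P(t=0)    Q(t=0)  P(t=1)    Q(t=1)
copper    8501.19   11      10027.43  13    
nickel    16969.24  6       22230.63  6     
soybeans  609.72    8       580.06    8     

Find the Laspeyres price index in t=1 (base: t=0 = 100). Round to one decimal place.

124.0

Laspeyres price index uses base-period quantities as weights.
ΣP(t=1)·Q(t=0) = 10027.43×11 + 22230.63×6 + 580.06×8 = 110301.73 + 133383.78 + 4640.48 = 248325.99
ΣP(t=0)·Q(t=0) = 8501.19×11 + 16969.24×6 + 609.72×8 = 93513.09 + 101815.44 + 4877.76 = 200206.29
Index = 248325.99 / 200206.29 × 100 = 124.0351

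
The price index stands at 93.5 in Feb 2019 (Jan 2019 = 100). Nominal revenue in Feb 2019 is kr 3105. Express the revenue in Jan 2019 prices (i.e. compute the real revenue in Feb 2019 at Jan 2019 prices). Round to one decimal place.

3320.9

Real = Nominal ÷ (Index/100) = 3105 ÷ (93.5/100)
     = 3105 ÷ 0.935 = 3320.8556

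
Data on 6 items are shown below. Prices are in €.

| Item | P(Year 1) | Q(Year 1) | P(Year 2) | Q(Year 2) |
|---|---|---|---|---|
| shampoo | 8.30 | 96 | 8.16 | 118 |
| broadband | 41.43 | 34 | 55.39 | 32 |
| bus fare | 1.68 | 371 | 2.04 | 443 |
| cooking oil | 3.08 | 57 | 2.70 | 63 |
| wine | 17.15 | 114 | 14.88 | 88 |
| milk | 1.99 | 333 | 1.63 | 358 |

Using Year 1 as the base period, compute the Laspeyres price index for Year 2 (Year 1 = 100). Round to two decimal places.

103.46

Laspeyres price index uses base-period quantities as weights.
ΣP(Year 2)·Q(Year 1) = 8.16×96 + 55.39×34 + 2.04×371 + 2.70×57 + 14.88×114 + 1.63×333 = 783.36 + 1883.26 + 756.84 + 153.9 + 1696.32 + 542.79 = 5816.47
ΣP(Year 1)·Q(Year 1) = 8.30×96 + 41.43×34 + 1.68×371 + 3.08×57 + 17.15×114 + 1.99×333 = 796.8 + 1408.62 + 623.28 + 175.56 + 1955.1 + 662.67 = 5622.03
Index = 5816.47 / 5622.03 × 100 = 103.4585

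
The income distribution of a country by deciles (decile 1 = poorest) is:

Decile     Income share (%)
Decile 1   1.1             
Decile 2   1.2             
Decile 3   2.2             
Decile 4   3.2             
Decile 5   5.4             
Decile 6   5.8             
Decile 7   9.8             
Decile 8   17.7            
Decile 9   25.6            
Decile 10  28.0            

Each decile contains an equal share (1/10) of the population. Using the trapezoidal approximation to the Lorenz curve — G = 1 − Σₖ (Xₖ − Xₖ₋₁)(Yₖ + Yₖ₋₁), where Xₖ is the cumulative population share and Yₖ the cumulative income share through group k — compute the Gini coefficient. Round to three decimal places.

0.511

Cumulative income shares Yₖ: 0.0110, 0.0230, 0.0450, 0.0770, 0.1310, 0.1890, 0.2870, 0.4640, 0.7200, 1.0000
Σ (Xₖ−Xₖ₋₁)(Yₖ+Yₖ₋₁) = (1/10)(0.0110+0.0000) + (1/10)(0.0230+0.0110) + (1/10)(0.0450+0.0230) + (1/10)(0.0770+0.0450) + (1/10)(0.1310+0.0770) + (1/10)(0.1890+0.1310) + (1/10)(0.2870+0.1890) + (1/10)(0.4640+0.2870) + (1/10)(0.7200+0.4640) + (1/10)(1.0000+0.7200)
  = 0.0011 + 0.0034 + 0.0068 + 0.0122 + 0.0208 + 0.0320 + 0.0476 + 0.0751 + 0.1184 + 0.1720 = 0.4894
G = 1 − 0.4894 = 0.5106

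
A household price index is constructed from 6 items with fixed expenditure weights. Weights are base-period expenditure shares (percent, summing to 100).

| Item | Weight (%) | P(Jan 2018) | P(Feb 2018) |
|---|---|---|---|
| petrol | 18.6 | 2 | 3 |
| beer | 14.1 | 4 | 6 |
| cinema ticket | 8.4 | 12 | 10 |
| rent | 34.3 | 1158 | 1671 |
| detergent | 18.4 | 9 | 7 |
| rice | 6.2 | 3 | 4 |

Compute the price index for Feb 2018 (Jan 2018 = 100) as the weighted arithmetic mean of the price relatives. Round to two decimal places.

petrol: 18.6 × (3/2) = 18.6 × 1.500000 = 27.9000
beer: 14.1 × (6/4) = 14.1 × 1.500000 = 21.1500
cinema ticket: 8.4 × (10/12) = 8.4 × 0.833333 = 7.0000
rent: 34.3 × (1671/1158) = 34.3 × 1.443005 = 49.4951
detergent: 18.4 × (7/9) = 18.4 × 0.777778 = 14.3111
rice: 6.2 × (4/3) = 6.2 × 1.333333 = 8.2667
Index = Σ wᵢ·(p₁ᵢ/p₀ᵢ) = 27.9000 + 21.1500 + 7.0000 + 49.4951 + 14.3111 + 8.2667 = 128.1229

128.12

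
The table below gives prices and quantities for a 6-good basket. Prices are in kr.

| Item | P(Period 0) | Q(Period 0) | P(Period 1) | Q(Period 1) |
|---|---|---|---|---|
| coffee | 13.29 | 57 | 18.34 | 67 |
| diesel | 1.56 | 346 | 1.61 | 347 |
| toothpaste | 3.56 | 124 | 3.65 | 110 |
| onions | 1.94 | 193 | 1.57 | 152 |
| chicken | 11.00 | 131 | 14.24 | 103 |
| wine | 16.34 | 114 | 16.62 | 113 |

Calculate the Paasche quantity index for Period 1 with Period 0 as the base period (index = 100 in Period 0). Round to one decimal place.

94.3

Paasche quantity index uses current-period prices as weights.
ΣP(Period 1)·Q(Period 1) = 18.34×67 + 1.61×347 + 3.65×110 + 1.57×152 + 14.24×103 + 16.62×113 = 1228.78 + 558.67 + 401.5 + 238.64 + 1466.72 + 1878.06 = 5772.37
ΣP(Period 1)·Q(Period 0) = 18.34×57 + 1.61×346 + 3.65×124 + 1.57×193 + 14.24×131 + 16.62×114 = 1045.38 + 557.06 + 452.6 + 303.01 + 1865.44 + 1894.68 = 6118.17
Index = 5772.37 / 6118.17 × 100 = 94.3480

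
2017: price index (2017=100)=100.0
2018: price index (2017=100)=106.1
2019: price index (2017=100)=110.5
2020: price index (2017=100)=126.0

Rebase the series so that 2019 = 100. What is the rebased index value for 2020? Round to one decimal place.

Rebased(2020) = 126.0 / 110.5 × 100 = 114.0271

114.0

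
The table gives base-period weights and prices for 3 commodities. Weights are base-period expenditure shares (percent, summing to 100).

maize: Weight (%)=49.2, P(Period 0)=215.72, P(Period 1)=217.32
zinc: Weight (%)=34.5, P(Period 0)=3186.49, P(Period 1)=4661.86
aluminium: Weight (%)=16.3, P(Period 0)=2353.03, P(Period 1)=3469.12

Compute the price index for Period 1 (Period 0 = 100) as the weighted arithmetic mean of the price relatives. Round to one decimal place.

124.1

maize: 49.2 × (217.32/215.72) = 49.2 × 1.007417 = 49.5649
zinc: 34.5 × (4661.86/3186.49) = 34.5 × 1.463008 = 50.4738
aluminium: 16.3 × (3469.12/2353.03) = 16.3 × 1.474320 = 24.0314
Index = Σ wᵢ·(p₁ᵢ/p₀ᵢ) = 49.5649 + 50.4738 + 24.0314 = 124.0701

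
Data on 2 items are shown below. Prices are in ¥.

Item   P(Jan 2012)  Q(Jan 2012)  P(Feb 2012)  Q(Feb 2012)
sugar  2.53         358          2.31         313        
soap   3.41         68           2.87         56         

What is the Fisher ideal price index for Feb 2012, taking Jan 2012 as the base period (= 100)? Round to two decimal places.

Laspeyres component (base-period weights):
ΣP(Feb 2012)Q(Jan 2012) = 2.31×358 + 2.87×68 = 826.98 + 195.16 = 1022.14
ΣP(Jan 2012)Q(Jan 2012) = 2.53×358 + 3.41×68 = 905.74 + 231.88 = 1137.62
L = 1022.14 / 1137.62 × 100 = 89.8490
Paasche component (current-period weights):
ΣP(Feb 2012)Q(Feb 2012) = 2.31×313 + 2.87×56 = 723.03 + 160.72 = 883.75
ΣP(Jan 2012)Q(Feb 2012) = 2.53×313 + 3.41×56 = 791.89 + 190.96 = 982.85
P = 883.75 / 982.85 × 100 = 89.9171
Fisher = √(L × P) = √(89.8490 × 89.9171) = 89.8830

89.88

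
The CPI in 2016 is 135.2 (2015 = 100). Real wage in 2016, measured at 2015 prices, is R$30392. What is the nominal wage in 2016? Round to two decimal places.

Nominal = Real × (Index/100) = 30392 × (135.2/100)
        = 30392 × 1.352 = 41089.9840

41089.98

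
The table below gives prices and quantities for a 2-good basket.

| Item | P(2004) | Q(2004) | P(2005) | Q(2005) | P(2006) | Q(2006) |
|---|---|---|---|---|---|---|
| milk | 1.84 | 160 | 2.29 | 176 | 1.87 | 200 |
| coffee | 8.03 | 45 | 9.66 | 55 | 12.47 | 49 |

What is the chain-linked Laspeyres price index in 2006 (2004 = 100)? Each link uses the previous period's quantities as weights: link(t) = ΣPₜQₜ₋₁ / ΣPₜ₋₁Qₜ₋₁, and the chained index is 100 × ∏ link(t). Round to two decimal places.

132.71

Link 2004→2005:
ΣP(2005)Q(2004) = 2.29×160 + 9.66×45 = 366.4 + 434.7 = 801.1
ΣP(2004)Q(2004) = 1.84×160 + 8.03×45 = 294.4 + 361.35 = 655.75
link = 801.1/655.75 = 1.221655
Link 2005→2006:
ΣP(2006)Q(2005) = 1.87×176 + 12.47×55 = 329.12 + 685.85 = 1014.97
ΣP(2005)Q(2005) = 2.29×176 + 9.66×55 = 403.04 + 531.3 = 934.34
link = 1014.97/934.34 = 1.086296
Chained index = 100 × 1.221655 × 1.086296 = 132.7079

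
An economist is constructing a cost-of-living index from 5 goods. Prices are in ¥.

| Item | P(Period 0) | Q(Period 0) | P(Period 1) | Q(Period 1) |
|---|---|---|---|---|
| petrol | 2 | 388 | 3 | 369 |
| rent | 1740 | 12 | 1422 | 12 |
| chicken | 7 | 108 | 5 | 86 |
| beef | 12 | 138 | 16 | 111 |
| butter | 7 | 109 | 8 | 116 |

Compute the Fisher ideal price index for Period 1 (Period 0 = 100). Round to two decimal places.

Laspeyres component (base-period weights):
ΣP(Period 1)Q(Period 0) = 3×388 + 1422×12 + 5×108 + 16×138 + 8×109 = 1164 + 17064 + 540 + 2208 + 872 = 21848
ΣP(Period 0)Q(Period 0) = 2×388 + 1740×12 + 7×108 + 12×138 + 7×109 = 776 + 20880 + 756 + 1656 + 763 = 24831
L = 21848 / 24831 × 100 = 87.9868
Paasche component (current-period weights):
ΣP(Period 1)Q(Period 1) = 3×369 + 1422×12 + 5×86 + 16×111 + 8×116 = 1107 + 17064 + 430 + 1776 + 928 = 21305
ΣP(Period 0)Q(Period 1) = 2×369 + 1740×12 + 7×86 + 12×111 + 7×116 = 738 + 20880 + 602 + 1332 + 812 = 24364
P = 21305 / 24364 × 100 = 87.4446
Fisher = √(L × P) = √(87.9868 × 87.4446) = 87.7153

87.72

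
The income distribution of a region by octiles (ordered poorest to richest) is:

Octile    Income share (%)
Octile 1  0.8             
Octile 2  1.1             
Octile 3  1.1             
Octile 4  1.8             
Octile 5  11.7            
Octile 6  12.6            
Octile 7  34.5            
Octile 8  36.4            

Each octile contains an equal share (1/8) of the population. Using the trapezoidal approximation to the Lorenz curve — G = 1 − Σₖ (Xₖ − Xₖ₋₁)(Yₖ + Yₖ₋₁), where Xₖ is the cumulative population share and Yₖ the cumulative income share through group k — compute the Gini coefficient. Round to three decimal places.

Cumulative income shares Yₖ: 0.0080, 0.0190, 0.0300, 0.0480, 0.1650, 0.2910, 0.6360, 1.0000
Σ (Xₖ−Xₖ₋₁)(Yₖ+Yₖ₋₁) = (1/8)(0.0080+0.0000) + (1/8)(0.0190+0.0080) + (1/8)(0.0300+0.0190) + (1/8)(0.0480+0.0300) + (1/8)(0.1650+0.0480) + (1/8)(0.2910+0.1650) + (1/8)(0.6360+0.2910) + (1/8)(1.0000+0.6360)
  = 0.0010 + 0.0034 + 0.0061 + 0.0098 + 0.0266 + 0.0570 + 0.1159 + 0.2045 = 0.4243
G = 1 − 0.4243 = 0.5757

0.576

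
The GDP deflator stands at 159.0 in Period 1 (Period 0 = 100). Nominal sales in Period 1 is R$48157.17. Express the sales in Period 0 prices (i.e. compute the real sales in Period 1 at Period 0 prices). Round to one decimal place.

30287.5

Real = Nominal ÷ (Index/100) = 48157.17 ÷ (159.0/100)
     = 48157.17 ÷ 1.590 = 30287.5283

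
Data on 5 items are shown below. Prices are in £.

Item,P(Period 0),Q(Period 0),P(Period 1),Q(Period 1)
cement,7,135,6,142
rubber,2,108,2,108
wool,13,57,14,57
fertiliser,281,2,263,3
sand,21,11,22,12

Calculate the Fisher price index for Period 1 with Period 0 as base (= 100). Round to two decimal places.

Laspeyres component (base-period weights):
ΣP(Period 1)Q(Period 0) = 6×135 + 2×108 + 14×57 + 263×2 + 22×11 = 810 + 216 + 798 + 526 + 242 = 2592
ΣP(Period 0)Q(Period 0) = 7×135 + 2×108 + 13×57 + 281×2 + 21×11 = 945 + 216 + 741 + 562 + 231 = 2695
L = 2592 / 2695 × 100 = 96.1781
Paasche component (current-period weights):
ΣP(Period 1)Q(Period 1) = 6×142 + 2×108 + 14×57 + 263×3 + 22×12 = 852 + 216 + 798 + 789 + 264 = 2919
ΣP(Period 0)Q(Period 1) = 7×142 + 2×108 + 13×57 + 281×3 + 21×12 = 994 + 216 + 741 + 843 + 252 = 3046
P = 2919 / 3046 × 100 = 95.8306
Fisher = √(L × P) = √(96.1781 × 95.8306) = 96.0042

96.00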